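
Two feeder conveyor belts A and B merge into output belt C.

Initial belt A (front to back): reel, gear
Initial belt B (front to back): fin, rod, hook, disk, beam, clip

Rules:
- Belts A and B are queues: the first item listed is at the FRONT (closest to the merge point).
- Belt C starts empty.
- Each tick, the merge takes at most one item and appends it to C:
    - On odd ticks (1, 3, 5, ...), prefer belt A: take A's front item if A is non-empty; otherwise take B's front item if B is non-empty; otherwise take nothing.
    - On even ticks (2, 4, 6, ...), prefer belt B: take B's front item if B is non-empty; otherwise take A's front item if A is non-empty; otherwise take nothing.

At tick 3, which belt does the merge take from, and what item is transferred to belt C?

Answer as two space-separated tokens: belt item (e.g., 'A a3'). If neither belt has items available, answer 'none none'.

Tick 1: prefer A, take reel from A; A=[gear] B=[fin,rod,hook,disk,beam,clip] C=[reel]
Tick 2: prefer B, take fin from B; A=[gear] B=[rod,hook,disk,beam,clip] C=[reel,fin]
Tick 3: prefer A, take gear from A; A=[-] B=[rod,hook,disk,beam,clip] C=[reel,fin,gear]

Answer: A gear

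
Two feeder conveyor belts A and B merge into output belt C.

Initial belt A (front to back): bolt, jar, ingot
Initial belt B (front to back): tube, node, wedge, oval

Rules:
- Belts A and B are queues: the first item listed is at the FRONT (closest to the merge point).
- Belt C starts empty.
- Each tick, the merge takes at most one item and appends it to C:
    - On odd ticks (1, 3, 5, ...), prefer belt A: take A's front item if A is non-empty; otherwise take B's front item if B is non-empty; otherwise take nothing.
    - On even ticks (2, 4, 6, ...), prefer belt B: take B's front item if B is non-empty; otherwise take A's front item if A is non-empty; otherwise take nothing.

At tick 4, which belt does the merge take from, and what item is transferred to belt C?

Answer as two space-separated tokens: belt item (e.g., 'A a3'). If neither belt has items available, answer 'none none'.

Tick 1: prefer A, take bolt from A; A=[jar,ingot] B=[tube,node,wedge,oval] C=[bolt]
Tick 2: prefer B, take tube from B; A=[jar,ingot] B=[node,wedge,oval] C=[bolt,tube]
Tick 3: prefer A, take jar from A; A=[ingot] B=[node,wedge,oval] C=[bolt,tube,jar]
Tick 4: prefer B, take node from B; A=[ingot] B=[wedge,oval] C=[bolt,tube,jar,node]

Answer: B node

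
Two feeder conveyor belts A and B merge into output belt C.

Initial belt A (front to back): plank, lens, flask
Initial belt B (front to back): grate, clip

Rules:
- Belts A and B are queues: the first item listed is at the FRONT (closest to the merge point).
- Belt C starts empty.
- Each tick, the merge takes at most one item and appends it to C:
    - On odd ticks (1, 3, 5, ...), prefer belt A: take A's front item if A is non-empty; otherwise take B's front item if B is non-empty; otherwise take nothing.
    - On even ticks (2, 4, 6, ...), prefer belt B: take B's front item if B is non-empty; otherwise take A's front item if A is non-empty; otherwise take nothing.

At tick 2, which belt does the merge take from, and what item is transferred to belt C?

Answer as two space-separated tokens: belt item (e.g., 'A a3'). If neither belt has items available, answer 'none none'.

Tick 1: prefer A, take plank from A; A=[lens,flask] B=[grate,clip] C=[plank]
Tick 2: prefer B, take grate from B; A=[lens,flask] B=[clip] C=[plank,grate]

Answer: B grate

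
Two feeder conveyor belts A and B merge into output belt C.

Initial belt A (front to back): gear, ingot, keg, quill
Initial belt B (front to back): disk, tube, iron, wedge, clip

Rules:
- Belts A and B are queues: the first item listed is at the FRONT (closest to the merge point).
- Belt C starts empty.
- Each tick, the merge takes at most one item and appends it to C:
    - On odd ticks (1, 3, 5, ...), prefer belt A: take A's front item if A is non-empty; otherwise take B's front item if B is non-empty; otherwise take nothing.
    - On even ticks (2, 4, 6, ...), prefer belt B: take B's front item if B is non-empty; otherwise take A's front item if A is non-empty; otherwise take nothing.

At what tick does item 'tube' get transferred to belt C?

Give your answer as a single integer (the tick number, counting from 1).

Tick 1: prefer A, take gear from A; A=[ingot,keg,quill] B=[disk,tube,iron,wedge,clip] C=[gear]
Tick 2: prefer B, take disk from B; A=[ingot,keg,quill] B=[tube,iron,wedge,clip] C=[gear,disk]
Tick 3: prefer A, take ingot from A; A=[keg,quill] B=[tube,iron,wedge,clip] C=[gear,disk,ingot]
Tick 4: prefer B, take tube from B; A=[keg,quill] B=[iron,wedge,clip] C=[gear,disk,ingot,tube]

Answer: 4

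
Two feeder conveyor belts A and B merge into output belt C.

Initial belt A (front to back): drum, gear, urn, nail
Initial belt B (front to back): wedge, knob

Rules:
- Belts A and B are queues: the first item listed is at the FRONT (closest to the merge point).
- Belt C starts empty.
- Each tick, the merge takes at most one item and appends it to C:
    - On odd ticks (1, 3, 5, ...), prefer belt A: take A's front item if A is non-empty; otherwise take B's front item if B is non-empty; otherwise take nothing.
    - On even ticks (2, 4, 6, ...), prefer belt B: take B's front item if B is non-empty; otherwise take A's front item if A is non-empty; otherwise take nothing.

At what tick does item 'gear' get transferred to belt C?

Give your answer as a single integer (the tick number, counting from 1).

Answer: 3

Derivation:
Tick 1: prefer A, take drum from A; A=[gear,urn,nail] B=[wedge,knob] C=[drum]
Tick 2: prefer B, take wedge from B; A=[gear,urn,nail] B=[knob] C=[drum,wedge]
Tick 3: prefer A, take gear from A; A=[urn,nail] B=[knob] C=[drum,wedge,gear]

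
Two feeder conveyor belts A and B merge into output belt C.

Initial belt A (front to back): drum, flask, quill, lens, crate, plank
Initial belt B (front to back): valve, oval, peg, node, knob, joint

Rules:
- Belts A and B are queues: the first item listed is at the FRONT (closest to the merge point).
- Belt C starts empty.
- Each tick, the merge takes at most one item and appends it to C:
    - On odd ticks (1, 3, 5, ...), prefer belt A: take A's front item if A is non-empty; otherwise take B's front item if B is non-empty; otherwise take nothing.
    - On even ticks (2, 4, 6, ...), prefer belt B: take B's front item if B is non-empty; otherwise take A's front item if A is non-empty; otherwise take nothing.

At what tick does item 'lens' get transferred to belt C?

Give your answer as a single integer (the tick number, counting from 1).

Tick 1: prefer A, take drum from A; A=[flask,quill,lens,crate,plank] B=[valve,oval,peg,node,knob,joint] C=[drum]
Tick 2: prefer B, take valve from B; A=[flask,quill,lens,crate,plank] B=[oval,peg,node,knob,joint] C=[drum,valve]
Tick 3: prefer A, take flask from A; A=[quill,lens,crate,plank] B=[oval,peg,node,knob,joint] C=[drum,valve,flask]
Tick 4: prefer B, take oval from B; A=[quill,lens,crate,plank] B=[peg,node,knob,joint] C=[drum,valve,flask,oval]
Tick 5: prefer A, take quill from A; A=[lens,crate,plank] B=[peg,node,knob,joint] C=[drum,valve,flask,oval,quill]
Tick 6: prefer B, take peg from B; A=[lens,crate,plank] B=[node,knob,joint] C=[drum,valve,flask,oval,quill,peg]
Tick 7: prefer A, take lens from A; A=[crate,plank] B=[node,knob,joint] C=[drum,valve,flask,oval,quill,peg,lens]

Answer: 7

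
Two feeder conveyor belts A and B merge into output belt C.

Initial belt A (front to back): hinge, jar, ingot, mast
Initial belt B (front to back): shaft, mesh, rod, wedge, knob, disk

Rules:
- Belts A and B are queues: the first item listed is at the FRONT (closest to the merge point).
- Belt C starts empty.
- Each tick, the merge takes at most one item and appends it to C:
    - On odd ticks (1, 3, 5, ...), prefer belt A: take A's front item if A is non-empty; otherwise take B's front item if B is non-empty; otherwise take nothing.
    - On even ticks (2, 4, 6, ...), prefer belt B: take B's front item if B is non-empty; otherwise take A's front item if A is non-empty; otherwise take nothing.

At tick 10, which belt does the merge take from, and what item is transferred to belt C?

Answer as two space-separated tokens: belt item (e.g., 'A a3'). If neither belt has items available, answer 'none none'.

Answer: B disk

Derivation:
Tick 1: prefer A, take hinge from A; A=[jar,ingot,mast] B=[shaft,mesh,rod,wedge,knob,disk] C=[hinge]
Tick 2: prefer B, take shaft from B; A=[jar,ingot,mast] B=[mesh,rod,wedge,knob,disk] C=[hinge,shaft]
Tick 3: prefer A, take jar from A; A=[ingot,mast] B=[mesh,rod,wedge,knob,disk] C=[hinge,shaft,jar]
Tick 4: prefer B, take mesh from B; A=[ingot,mast] B=[rod,wedge,knob,disk] C=[hinge,shaft,jar,mesh]
Tick 5: prefer A, take ingot from A; A=[mast] B=[rod,wedge,knob,disk] C=[hinge,shaft,jar,mesh,ingot]
Tick 6: prefer B, take rod from B; A=[mast] B=[wedge,knob,disk] C=[hinge,shaft,jar,mesh,ingot,rod]
Tick 7: prefer A, take mast from A; A=[-] B=[wedge,knob,disk] C=[hinge,shaft,jar,mesh,ingot,rod,mast]
Tick 8: prefer B, take wedge from B; A=[-] B=[knob,disk] C=[hinge,shaft,jar,mesh,ingot,rod,mast,wedge]
Tick 9: prefer A, take knob from B; A=[-] B=[disk] C=[hinge,shaft,jar,mesh,ingot,rod,mast,wedge,knob]
Tick 10: prefer B, take disk from B; A=[-] B=[-] C=[hinge,shaft,jar,mesh,ingot,rod,mast,wedge,knob,disk]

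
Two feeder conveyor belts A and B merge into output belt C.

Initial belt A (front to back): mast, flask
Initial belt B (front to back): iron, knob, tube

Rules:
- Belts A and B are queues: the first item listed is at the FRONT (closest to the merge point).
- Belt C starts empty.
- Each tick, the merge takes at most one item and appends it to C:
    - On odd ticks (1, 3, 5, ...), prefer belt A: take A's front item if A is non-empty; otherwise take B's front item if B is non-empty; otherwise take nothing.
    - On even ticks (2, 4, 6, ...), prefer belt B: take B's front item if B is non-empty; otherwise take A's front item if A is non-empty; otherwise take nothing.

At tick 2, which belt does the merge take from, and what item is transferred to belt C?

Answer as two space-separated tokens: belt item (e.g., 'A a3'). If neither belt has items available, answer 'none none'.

Answer: B iron

Derivation:
Tick 1: prefer A, take mast from A; A=[flask] B=[iron,knob,tube] C=[mast]
Tick 2: prefer B, take iron from B; A=[flask] B=[knob,tube] C=[mast,iron]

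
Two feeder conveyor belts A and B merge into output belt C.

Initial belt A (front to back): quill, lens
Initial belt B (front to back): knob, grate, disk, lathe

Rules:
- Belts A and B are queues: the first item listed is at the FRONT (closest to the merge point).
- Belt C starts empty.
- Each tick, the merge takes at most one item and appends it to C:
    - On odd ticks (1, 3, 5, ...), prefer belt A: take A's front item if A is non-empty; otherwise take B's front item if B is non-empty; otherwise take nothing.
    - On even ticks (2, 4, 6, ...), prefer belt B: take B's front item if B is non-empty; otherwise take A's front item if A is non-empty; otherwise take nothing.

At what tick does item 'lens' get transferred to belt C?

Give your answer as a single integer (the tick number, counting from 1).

Tick 1: prefer A, take quill from A; A=[lens] B=[knob,grate,disk,lathe] C=[quill]
Tick 2: prefer B, take knob from B; A=[lens] B=[grate,disk,lathe] C=[quill,knob]
Tick 3: prefer A, take lens from A; A=[-] B=[grate,disk,lathe] C=[quill,knob,lens]

Answer: 3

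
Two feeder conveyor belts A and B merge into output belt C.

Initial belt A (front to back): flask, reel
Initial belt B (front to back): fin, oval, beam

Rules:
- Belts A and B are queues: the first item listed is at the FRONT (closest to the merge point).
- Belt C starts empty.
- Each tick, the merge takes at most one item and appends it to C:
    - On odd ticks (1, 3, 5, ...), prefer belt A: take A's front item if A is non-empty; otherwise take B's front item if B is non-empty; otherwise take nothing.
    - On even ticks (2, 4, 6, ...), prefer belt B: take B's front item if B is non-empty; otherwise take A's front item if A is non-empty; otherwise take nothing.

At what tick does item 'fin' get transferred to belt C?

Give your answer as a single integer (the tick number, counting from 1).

Answer: 2

Derivation:
Tick 1: prefer A, take flask from A; A=[reel] B=[fin,oval,beam] C=[flask]
Tick 2: prefer B, take fin from B; A=[reel] B=[oval,beam] C=[flask,fin]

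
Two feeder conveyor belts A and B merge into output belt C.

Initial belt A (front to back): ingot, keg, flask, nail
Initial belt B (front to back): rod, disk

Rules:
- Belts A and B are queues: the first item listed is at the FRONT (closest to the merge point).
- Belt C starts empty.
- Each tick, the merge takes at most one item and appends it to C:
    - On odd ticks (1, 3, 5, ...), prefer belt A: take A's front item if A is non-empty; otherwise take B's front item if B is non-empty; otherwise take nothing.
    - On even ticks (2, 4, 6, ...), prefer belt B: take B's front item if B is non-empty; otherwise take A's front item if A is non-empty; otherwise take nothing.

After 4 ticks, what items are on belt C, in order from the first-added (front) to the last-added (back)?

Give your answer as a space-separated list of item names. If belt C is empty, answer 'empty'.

Answer: ingot rod keg disk

Derivation:
Tick 1: prefer A, take ingot from A; A=[keg,flask,nail] B=[rod,disk] C=[ingot]
Tick 2: prefer B, take rod from B; A=[keg,flask,nail] B=[disk] C=[ingot,rod]
Tick 3: prefer A, take keg from A; A=[flask,nail] B=[disk] C=[ingot,rod,keg]
Tick 4: prefer B, take disk from B; A=[flask,nail] B=[-] C=[ingot,rod,keg,disk]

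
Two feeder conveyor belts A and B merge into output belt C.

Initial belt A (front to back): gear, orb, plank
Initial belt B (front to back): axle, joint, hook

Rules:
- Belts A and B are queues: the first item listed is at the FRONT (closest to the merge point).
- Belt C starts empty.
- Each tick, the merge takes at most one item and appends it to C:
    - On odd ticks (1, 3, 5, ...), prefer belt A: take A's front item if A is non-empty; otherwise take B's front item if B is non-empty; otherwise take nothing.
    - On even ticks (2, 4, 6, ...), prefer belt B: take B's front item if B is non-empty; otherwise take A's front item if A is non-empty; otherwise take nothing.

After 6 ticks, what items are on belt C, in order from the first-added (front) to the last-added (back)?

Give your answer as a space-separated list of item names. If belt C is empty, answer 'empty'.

Answer: gear axle orb joint plank hook

Derivation:
Tick 1: prefer A, take gear from A; A=[orb,plank] B=[axle,joint,hook] C=[gear]
Tick 2: prefer B, take axle from B; A=[orb,plank] B=[joint,hook] C=[gear,axle]
Tick 3: prefer A, take orb from A; A=[plank] B=[joint,hook] C=[gear,axle,orb]
Tick 4: prefer B, take joint from B; A=[plank] B=[hook] C=[gear,axle,orb,joint]
Tick 5: prefer A, take plank from A; A=[-] B=[hook] C=[gear,axle,orb,joint,plank]
Tick 6: prefer B, take hook from B; A=[-] B=[-] C=[gear,axle,orb,joint,plank,hook]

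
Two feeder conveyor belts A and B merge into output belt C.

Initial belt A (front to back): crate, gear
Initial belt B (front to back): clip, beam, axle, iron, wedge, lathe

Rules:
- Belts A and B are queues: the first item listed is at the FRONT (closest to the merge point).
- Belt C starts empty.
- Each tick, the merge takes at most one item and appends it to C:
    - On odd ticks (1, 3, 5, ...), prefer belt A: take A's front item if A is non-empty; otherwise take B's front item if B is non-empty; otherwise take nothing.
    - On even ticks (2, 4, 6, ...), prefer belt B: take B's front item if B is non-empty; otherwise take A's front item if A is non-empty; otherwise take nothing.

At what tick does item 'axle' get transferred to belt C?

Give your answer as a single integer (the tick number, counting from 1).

Answer: 5

Derivation:
Tick 1: prefer A, take crate from A; A=[gear] B=[clip,beam,axle,iron,wedge,lathe] C=[crate]
Tick 2: prefer B, take clip from B; A=[gear] B=[beam,axle,iron,wedge,lathe] C=[crate,clip]
Tick 3: prefer A, take gear from A; A=[-] B=[beam,axle,iron,wedge,lathe] C=[crate,clip,gear]
Tick 4: prefer B, take beam from B; A=[-] B=[axle,iron,wedge,lathe] C=[crate,clip,gear,beam]
Tick 5: prefer A, take axle from B; A=[-] B=[iron,wedge,lathe] C=[crate,clip,gear,beam,axle]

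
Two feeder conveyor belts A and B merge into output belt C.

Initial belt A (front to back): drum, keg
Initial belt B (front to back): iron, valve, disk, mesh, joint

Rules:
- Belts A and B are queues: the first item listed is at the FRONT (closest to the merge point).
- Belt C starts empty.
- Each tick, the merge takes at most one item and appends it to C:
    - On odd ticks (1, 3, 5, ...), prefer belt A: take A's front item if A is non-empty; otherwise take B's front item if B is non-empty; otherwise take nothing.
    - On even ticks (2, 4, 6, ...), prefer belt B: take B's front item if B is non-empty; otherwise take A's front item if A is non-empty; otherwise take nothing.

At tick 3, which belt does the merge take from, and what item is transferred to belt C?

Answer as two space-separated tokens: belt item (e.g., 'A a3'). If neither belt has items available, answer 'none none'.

Tick 1: prefer A, take drum from A; A=[keg] B=[iron,valve,disk,mesh,joint] C=[drum]
Tick 2: prefer B, take iron from B; A=[keg] B=[valve,disk,mesh,joint] C=[drum,iron]
Tick 3: prefer A, take keg from A; A=[-] B=[valve,disk,mesh,joint] C=[drum,iron,keg]

Answer: A keg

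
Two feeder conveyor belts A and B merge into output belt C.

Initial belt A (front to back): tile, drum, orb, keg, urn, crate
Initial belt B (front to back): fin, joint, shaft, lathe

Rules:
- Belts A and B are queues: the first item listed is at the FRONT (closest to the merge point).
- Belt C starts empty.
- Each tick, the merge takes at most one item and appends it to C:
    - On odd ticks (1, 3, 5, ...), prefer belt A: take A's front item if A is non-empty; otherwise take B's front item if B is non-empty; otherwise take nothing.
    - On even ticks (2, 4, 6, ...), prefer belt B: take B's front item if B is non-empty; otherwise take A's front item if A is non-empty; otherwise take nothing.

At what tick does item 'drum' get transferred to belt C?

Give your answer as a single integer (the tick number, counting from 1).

Answer: 3

Derivation:
Tick 1: prefer A, take tile from A; A=[drum,orb,keg,urn,crate] B=[fin,joint,shaft,lathe] C=[tile]
Tick 2: prefer B, take fin from B; A=[drum,orb,keg,urn,crate] B=[joint,shaft,lathe] C=[tile,fin]
Tick 3: prefer A, take drum from A; A=[orb,keg,urn,crate] B=[joint,shaft,lathe] C=[tile,fin,drum]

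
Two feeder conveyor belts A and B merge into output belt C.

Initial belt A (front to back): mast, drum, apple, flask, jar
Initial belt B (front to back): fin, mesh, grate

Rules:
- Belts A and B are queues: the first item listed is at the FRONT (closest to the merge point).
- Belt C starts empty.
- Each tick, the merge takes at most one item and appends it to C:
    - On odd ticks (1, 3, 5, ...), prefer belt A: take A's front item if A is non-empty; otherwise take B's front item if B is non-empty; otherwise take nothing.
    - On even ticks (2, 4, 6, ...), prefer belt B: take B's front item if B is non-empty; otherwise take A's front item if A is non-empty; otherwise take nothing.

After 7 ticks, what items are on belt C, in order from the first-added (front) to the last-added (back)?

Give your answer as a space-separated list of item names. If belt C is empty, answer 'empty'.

Tick 1: prefer A, take mast from A; A=[drum,apple,flask,jar] B=[fin,mesh,grate] C=[mast]
Tick 2: prefer B, take fin from B; A=[drum,apple,flask,jar] B=[mesh,grate] C=[mast,fin]
Tick 3: prefer A, take drum from A; A=[apple,flask,jar] B=[mesh,grate] C=[mast,fin,drum]
Tick 4: prefer B, take mesh from B; A=[apple,flask,jar] B=[grate] C=[mast,fin,drum,mesh]
Tick 5: prefer A, take apple from A; A=[flask,jar] B=[grate] C=[mast,fin,drum,mesh,apple]
Tick 6: prefer B, take grate from B; A=[flask,jar] B=[-] C=[mast,fin,drum,mesh,apple,grate]
Tick 7: prefer A, take flask from A; A=[jar] B=[-] C=[mast,fin,drum,mesh,apple,grate,flask]

Answer: mast fin drum mesh apple grate flask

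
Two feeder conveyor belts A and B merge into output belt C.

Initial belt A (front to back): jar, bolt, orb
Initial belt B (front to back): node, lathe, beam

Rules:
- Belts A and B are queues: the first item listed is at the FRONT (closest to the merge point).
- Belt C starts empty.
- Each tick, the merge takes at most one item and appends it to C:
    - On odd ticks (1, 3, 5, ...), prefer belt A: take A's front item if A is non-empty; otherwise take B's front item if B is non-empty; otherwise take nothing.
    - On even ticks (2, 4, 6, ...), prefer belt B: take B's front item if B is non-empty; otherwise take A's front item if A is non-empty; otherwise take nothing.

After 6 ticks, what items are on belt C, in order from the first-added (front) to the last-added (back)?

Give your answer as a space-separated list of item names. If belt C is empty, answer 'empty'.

Tick 1: prefer A, take jar from A; A=[bolt,orb] B=[node,lathe,beam] C=[jar]
Tick 2: prefer B, take node from B; A=[bolt,orb] B=[lathe,beam] C=[jar,node]
Tick 3: prefer A, take bolt from A; A=[orb] B=[lathe,beam] C=[jar,node,bolt]
Tick 4: prefer B, take lathe from B; A=[orb] B=[beam] C=[jar,node,bolt,lathe]
Tick 5: prefer A, take orb from A; A=[-] B=[beam] C=[jar,node,bolt,lathe,orb]
Tick 6: prefer B, take beam from B; A=[-] B=[-] C=[jar,node,bolt,lathe,orb,beam]

Answer: jar node bolt lathe orb beam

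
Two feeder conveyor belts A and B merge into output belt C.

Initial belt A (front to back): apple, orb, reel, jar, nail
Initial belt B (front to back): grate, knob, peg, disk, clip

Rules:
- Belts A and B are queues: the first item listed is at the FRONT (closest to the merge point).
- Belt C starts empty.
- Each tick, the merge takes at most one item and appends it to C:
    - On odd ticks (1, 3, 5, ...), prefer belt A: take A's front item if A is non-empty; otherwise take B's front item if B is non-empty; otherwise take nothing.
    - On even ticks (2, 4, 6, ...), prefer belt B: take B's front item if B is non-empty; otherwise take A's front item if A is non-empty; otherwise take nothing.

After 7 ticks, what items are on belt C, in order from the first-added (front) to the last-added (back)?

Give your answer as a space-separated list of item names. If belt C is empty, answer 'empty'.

Answer: apple grate orb knob reel peg jar

Derivation:
Tick 1: prefer A, take apple from A; A=[orb,reel,jar,nail] B=[grate,knob,peg,disk,clip] C=[apple]
Tick 2: prefer B, take grate from B; A=[orb,reel,jar,nail] B=[knob,peg,disk,clip] C=[apple,grate]
Tick 3: prefer A, take orb from A; A=[reel,jar,nail] B=[knob,peg,disk,clip] C=[apple,grate,orb]
Tick 4: prefer B, take knob from B; A=[reel,jar,nail] B=[peg,disk,clip] C=[apple,grate,orb,knob]
Tick 5: prefer A, take reel from A; A=[jar,nail] B=[peg,disk,clip] C=[apple,grate,orb,knob,reel]
Tick 6: prefer B, take peg from B; A=[jar,nail] B=[disk,clip] C=[apple,grate,orb,knob,reel,peg]
Tick 7: prefer A, take jar from A; A=[nail] B=[disk,clip] C=[apple,grate,orb,knob,reel,peg,jar]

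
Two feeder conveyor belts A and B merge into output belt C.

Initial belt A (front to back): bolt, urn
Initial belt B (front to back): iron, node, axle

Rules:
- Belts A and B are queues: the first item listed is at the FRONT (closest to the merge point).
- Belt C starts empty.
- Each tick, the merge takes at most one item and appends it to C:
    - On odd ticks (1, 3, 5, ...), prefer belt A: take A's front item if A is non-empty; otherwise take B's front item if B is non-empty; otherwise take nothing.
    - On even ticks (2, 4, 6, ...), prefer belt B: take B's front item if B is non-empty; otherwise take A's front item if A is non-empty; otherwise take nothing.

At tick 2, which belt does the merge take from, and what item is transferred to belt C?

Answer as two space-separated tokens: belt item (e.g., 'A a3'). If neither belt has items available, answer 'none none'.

Answer: B iron

Derivation:
Tick 1: prefer A, take bolt from A; A=[urn] B=[iron,node,axle] C=[bolt]
Tick 2: prefer B, take iron from B; A=[urn] B=[node,axle] C=[bolt,iron]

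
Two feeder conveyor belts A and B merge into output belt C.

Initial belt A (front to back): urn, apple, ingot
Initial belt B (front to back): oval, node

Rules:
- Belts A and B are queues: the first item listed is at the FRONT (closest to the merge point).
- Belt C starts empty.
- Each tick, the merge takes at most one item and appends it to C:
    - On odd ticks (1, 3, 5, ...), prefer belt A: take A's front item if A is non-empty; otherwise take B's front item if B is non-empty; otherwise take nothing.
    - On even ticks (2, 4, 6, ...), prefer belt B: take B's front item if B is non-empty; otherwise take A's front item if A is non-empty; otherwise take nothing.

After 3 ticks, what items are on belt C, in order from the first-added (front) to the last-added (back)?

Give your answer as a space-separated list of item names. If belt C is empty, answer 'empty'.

Answer: urn oval apple

Derivation:
Tick 1: prefer A, take urn from A; A=[apple,ingot] B=[oval,node] C=[urn]
Tick 2: prefer B, take oval from B; A=[apple,ingot] B=[node] C=[urn,oval]
Tick 3: prefer A, take apple from A; A=[ingot] B=[node] C=[urn,oval,apple]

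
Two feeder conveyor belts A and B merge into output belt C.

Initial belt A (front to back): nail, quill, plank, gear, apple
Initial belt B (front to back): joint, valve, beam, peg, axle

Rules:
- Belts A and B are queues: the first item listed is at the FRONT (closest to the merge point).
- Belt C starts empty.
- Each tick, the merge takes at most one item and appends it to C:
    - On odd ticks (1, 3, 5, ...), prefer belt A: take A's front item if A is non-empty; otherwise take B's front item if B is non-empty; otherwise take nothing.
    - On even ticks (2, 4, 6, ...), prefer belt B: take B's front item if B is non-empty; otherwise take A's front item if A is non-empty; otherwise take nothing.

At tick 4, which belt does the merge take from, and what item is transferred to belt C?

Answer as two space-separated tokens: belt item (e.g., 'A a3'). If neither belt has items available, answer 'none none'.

Tick 1: prefer A, take nail from A; A=[quill,plank,gear,apple] B=[joint,valve,beam,peg,axle] C=[nail]
Tick 2: prefer B, take joint from B; A=[quill,plank,gear,apple] B=[valve,beam,peg,axle] C=[nail,joint]
Tick 3: prefer A, take quill from A; A=[plank,gear,apple] B=[valve,beam,peg,axle] C=[nail,joint,quill]
Tick 4: prefer B, take valve from B; A=[plank,gear,apple] B=[beam,peg,axle] C=[nail,joint,quill,valve]

Answer: B valve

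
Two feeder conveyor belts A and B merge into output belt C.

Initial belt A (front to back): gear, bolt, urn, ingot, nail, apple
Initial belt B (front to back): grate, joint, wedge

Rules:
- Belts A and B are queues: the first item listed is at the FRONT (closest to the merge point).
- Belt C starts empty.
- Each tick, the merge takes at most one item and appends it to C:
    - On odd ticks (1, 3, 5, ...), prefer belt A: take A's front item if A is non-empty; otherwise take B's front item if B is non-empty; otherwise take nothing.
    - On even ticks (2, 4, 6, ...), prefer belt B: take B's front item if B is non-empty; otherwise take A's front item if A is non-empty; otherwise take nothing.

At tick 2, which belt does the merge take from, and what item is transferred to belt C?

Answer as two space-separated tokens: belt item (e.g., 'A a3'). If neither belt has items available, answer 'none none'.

Tick 1: prefer A, take gear from A; A=[bolt,urn,ingot,nail,apple] B=[grate,joint,wedge] C=[gear]
Tick 2: prefer B, take grate from B; A=[bolt,urn,ingot,nail,apple] B=[joint,wedge] C=[gear,grate]

Answer: B grate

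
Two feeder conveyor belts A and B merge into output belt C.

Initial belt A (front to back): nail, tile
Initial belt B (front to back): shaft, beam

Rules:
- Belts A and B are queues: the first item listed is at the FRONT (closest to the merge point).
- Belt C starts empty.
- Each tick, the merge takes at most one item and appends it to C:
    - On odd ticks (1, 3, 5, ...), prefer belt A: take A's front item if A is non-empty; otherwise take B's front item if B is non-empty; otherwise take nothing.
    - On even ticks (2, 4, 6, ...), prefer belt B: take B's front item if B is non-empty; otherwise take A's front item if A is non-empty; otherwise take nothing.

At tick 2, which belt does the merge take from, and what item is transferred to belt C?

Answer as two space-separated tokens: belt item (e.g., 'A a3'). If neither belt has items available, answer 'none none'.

Answer: B shaft

Derivation:
Tick 1: prefer A, take nail from A; A=[tile] B=[shaft,beam] C=[nail]
Tick 2: prefer B, take shaft from B; A=[tile] B=[beam] C=[nail,shaft]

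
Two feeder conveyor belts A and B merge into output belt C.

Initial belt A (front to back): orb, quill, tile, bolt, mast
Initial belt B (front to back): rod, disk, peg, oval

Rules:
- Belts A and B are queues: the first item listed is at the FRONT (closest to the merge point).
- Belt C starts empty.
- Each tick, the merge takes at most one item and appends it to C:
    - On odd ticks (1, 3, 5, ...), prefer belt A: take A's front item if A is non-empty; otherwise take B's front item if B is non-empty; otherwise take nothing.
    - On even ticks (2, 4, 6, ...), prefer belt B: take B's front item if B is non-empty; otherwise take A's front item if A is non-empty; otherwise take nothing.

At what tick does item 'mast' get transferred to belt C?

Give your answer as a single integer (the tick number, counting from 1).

Tick 1: prefer A, take orb from A; A=[quill,tile,bolt,mast] B=[rod,disk,peg,oval] C=[orb]
Tick 2: prefer B, take rod from B; A=[quill,tile,bolt,mast] B=[disk,peg,oval] C=[orb,rod]
Tick 3: prefer A, take quill from A; A=[tile,bolt,mast] B=[disk,peg,oval] C=[orb,rod,quill]
Tick 4: prefer B, take disk from B; A=[tile,bolt,mast] B=[peg,oval] C=[orb,rod,quill,disk]
Tick 5: prefer A, take tile from A; A=[bolt,mast] B=[peg,oval] C=[orb,rod,quill,disk,tile]
Tick 6: prefer B, take peg from B; A=[bolt,mast] B=[oval] C=[orb,rod,quill,disk,tile,peg]
Tick 7: prefer A, take bolt from A; A=[mast] B=[oval] C=[orb,rod,quill,disk,tile,peg,bolt]
Tick 8: prefer B, take oval from B; A=[mast] B=[-] C=[orb,rod,quill,disk,tile,peg,bolt,oval]
Tick 9: prefer A, take mast from A; A=[-] B=[-] C=[orb,rod,quill,disk,tile,peg,bolt,oval,mast]

Answer: 9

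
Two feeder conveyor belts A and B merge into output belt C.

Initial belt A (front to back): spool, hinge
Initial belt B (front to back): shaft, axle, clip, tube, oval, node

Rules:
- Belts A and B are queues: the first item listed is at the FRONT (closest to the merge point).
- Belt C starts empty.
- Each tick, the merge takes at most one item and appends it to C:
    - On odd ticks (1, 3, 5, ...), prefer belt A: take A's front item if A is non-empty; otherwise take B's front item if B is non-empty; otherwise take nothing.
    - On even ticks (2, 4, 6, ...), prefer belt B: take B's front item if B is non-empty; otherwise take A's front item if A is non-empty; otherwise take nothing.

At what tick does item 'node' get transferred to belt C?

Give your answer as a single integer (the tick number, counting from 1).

Answer: 8

Derivation:
Tick 1: prefer A, take spool from A; A=[hinge] B=[shaft,axle,clip,tube,oval,node] C=[spool]
Tick 2: prefer B, take shaft from B; A=[hinge] B=[axle,clip,tube,oval,node] C=[spool,shaft]
Tick 3: prefer A, take hinge from A; A=[-] B=[axle,clip,tube,oval,node] C=[spool,shaft,hinge]
Tick 4: prefer B, take axle from B; A=[-] B=[clip,tube,oval,node] C=[spool,shaft,hinge,axle]
Tick 5: prefer A, take clip from B; A=[-] B=[tube,oval,node] C=[spool,shaft,hinge,axle,clip]
Tick 6: prefer B, take tube from B; A=[-] B=[oval,node] C=[spool,shaft,hinge,axle,clip,tube]
Tick 7: prefer A, take oval from B; A=[-] B=[node] C=[spool,shaft,hinge,axle,clip,tube,oval]
Tick 8: prefer B, take node from B; A=[-] B=[-] C=[spool,shaft,hinge,axle,clip,tube,oval,node]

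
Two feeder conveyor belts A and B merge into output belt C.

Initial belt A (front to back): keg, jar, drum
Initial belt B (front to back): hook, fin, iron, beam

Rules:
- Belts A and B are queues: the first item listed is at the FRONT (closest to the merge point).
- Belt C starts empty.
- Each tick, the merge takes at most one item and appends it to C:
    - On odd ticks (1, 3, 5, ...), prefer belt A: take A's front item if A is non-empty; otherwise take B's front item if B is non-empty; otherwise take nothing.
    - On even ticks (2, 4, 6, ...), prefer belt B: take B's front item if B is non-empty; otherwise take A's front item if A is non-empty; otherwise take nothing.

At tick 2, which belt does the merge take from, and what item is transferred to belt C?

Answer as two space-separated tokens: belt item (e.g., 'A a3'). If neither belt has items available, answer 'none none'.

Answer: B hook

Derivation:
Tick 1: prefer A, take keg from A; A=[jar,drum] B=[hook,fin,iron,beam] C=[keg]
Tick 2: prefer B, take hook from B; A=[jar,drum] B=[fin,iron,beam] C=[keg,hook]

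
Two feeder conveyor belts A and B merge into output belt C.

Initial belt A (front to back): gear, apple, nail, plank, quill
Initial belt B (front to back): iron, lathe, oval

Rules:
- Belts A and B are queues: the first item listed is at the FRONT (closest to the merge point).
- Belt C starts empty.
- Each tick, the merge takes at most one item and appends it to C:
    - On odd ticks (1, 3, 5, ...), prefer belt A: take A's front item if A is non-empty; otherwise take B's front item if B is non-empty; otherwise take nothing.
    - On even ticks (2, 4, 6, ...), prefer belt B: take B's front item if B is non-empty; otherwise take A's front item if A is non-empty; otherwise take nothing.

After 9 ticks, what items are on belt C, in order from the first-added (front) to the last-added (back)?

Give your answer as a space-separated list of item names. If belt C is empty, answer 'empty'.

Tick 1: prefer A, take gear from A; A=[apple,nail,plank,quill] B=[iron,lathe,oval] C=[gear]
Tick 2: prefer B, take iron from B; A=[apple,nail,plank,quill] B=[lathe,oval] C=[gear,iron]
Tick 3: prefer A, take apple from A; A=[nail,plank,quill] B=[lathe,oval] C=[gear,iron,apple]
Tick 4: prefer B, take lathe from B; A=[nail,plank,quill] B=[oval] C=[gear,iron,apple,lathe]
Tick 5: prefer A, take nail from A; A=[plank,quill] B=[oval] C=[gear,iron,apple,lathe,nail]
Tick 6: prefer B, take oval from B; A=[plank,quill] B=[-] C=[gear,iron,apple,lathe,nail,oval]
Tick 7: prefer A, take plank from A; A=[quill] B=[-] C=[gear,iron,apple,lathe,nail,oval,plank]
Tick 8: prefer B, take quill from A; A=[-] B=[-] C=[gear,iron,apple,lathe,nail,oval,plank,quill]
Tick 9: prefer A, both empty, nothing taken; A=[-] B=[-] C=[gear,iron,apple,lathe,nail,oval,plank,quill]

Answer: gear iron apple lathe nail oval plank quill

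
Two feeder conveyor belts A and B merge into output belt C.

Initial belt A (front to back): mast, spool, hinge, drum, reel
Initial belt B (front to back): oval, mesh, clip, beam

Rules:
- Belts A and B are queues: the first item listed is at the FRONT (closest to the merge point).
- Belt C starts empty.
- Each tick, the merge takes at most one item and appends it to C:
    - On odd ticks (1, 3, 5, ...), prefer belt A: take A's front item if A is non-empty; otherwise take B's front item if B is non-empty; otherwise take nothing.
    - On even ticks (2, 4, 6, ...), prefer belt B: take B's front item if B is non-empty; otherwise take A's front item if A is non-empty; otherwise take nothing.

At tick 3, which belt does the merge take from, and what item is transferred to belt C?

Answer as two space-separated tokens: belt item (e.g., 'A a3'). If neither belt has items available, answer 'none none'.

Answer: A spool

Derivation:
Tick 1: prefer A, take mast from A; A=[spool,hinge,drum,reel] B=[oval,mesh,clip,beam] C=[mast]
Tick 2: prefer B, take oval from B; A=[spool,hinge,drum,reel] B=[mesh,clip,beam] C=[mast,oval]
Tick 3: prefer A, take spool from A; A=[hinge,drum,reel] B=[mesh,clip,beam] C=[mast,oval,spool]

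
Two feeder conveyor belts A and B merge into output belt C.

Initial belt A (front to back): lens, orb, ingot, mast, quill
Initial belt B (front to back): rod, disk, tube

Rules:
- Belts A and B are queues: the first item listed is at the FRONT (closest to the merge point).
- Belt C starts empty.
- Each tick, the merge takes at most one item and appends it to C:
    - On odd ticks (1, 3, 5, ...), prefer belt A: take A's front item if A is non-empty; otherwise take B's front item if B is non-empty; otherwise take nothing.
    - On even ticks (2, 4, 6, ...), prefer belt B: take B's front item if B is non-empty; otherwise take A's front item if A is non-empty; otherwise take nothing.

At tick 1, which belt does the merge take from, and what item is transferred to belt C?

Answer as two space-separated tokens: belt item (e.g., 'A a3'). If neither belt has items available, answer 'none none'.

Tick 1: prefer A, take lens from A; A=[orb,ingot,mast,quill] B=[rod,disk,tube] C=[lens]

Answer: A lens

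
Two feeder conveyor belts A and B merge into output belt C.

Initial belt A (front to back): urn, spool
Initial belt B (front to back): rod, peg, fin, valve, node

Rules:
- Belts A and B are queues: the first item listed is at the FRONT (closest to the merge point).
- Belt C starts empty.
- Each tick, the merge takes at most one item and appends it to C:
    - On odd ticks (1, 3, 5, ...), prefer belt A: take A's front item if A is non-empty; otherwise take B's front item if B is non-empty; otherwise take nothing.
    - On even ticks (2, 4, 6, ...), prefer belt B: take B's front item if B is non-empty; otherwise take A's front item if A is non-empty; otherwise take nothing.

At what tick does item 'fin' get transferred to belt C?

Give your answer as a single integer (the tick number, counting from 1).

Tick 1: prefer A, take urn from A; A=[spool] B=[rod,peg,fin,valve,node] C=[urn]
Tick 2: prefer B, take rod from B; A=[spool] B=[peg,fin,valve,node] C=[urn,rod]
Tick 3: prefer A, take spool from A; A=[-] B=[peg,fin,valve,node] C=[urn,rod,spool]
Tick 4: prefer B, take peg from B; A=[-] B=[fin,valve,node] C=[urn,rod,spool,peg]
Tick 5: prefer A, take fin from B; A=[-] B=[valve,node] C=[urn,rod,spool,peg,fin]

Answer: 5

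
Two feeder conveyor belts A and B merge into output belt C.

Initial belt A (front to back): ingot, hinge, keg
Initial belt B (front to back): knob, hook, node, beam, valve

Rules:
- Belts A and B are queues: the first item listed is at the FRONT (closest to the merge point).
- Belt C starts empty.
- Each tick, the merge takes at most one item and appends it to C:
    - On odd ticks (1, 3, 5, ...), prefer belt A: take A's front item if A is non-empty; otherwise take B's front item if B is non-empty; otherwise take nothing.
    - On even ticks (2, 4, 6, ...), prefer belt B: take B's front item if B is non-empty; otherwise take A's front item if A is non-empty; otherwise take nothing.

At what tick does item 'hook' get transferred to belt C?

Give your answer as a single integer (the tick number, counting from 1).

Answer: 4

Derivation:
Tick 1: prefer A, take ingot from A; A=[hinge,keg] B=[knob,hook,node,beam,valve] C=[ingot]
Tick 2: prefer B, take knob from B; A=[hinge,keg] B=[hook,node,beam,valve] C=[ingot,knob]
Tick 3: prefer A, take hinge from A; A=[keg] B=[hook,node,beam,valve] C=[ingot,knob,hinge]
Tick 4: prefer B, take hook from B; A=[keg] B=[node,beam,valve] C=[ingot,knob,hinge,hook]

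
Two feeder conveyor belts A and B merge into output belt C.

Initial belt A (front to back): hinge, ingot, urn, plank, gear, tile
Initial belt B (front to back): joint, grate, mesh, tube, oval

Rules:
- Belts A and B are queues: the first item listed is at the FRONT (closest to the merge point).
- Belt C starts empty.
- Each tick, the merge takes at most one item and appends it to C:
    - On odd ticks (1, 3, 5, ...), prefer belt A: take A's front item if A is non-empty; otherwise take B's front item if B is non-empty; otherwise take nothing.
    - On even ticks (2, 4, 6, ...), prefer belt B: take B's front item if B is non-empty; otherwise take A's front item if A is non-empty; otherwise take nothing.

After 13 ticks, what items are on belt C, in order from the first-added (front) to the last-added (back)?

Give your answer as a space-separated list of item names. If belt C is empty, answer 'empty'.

Answer: hinge joint ingot grate urn mesh plank tube gear oval tile

Derivation:
Tick 1: prefer A, take hinge from A; A=[ingot,urn,plank,gear,tile] B=[joint,grate,mesh,tube,oval] C=[hinge]
Tick 2: prefer B, take joint from B; A=[ingot,urn,plank,gear,tile] B=[grate,mesh,tube,oval] C=[hinge,joint]
Tick 3: prefer A, take ingot from A; A=[urn,plank,gear,tile] B=[grate,mesh,tube,oval] C=[hinge,joint,ingot]
Tick 4: prefer B, take grate from B; A=[urn,plank,gear,tile] B=[mesh,tube,oval] C=[hinge,joint,ingot,grate]
Tick 5: prefer A, take urn from A; A=[plank,gear,tile] B=[mesh,tube,oval] C=[hinge,joint,ingot,grate,urn]
Tick 6: prefer B, take mesh from B; A=[plank,gear,tile] B=[tube,oval] C=[hinge,joint,ingot,grate,urn,mesh]
Tick 7: prefer A, take plank from A; A=[gear,tile] B=[tube,oval] C=[hinge,joint,ingot,grate,urn,mesh,plank]
Tick 8: prefer B, take tube from B; A=[gear,tile] B=[oval] C=[hinge,joint,ingot,grate,urn,mesh,plank,tube]
Tick 9: prefer A, take gear from A; A=[tile] B=[oval] C=[hinge,joint,ingot,grate,urn,mesh,plank,tube,gear]
Tick 10: prefer B, take oval from B; A=[tile] B=[-] C=[hinge,joint,ingot,grate,urn,mesh,plank,tube,gear,oval]
Tick 11: prefer A, take tile from A; A=[-] B=[-] C=[hinge,joint,ingot,grate,urn,mesh,plank,tube,gear,oval,tile]
Tick 12: prefer B, both empty, nothing taken; A=[-] B=[-] C=[hinge,joint,ingot,grate,urn,mesh,plank,tube,gear,oval,tile]
Tick 13: prefer A, both empty, nothing taken; A=[-] B=[-] C=[hinge,joint,ingot,grate,urn,mesh,plank,tube,gear,oval,tile]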